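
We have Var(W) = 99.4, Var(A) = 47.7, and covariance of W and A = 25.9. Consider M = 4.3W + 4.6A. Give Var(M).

Var(M) = a²·Var(W) + b²·Var(A) + 2ab·covariance of W and A with a = 4.3, b = 4.6.
= 4.3²·99.4 + 4.6²·47.7 + 2·4.3·4.6·25.9
= 1837.906 + 1009.332 + 1024.604 = 3871.842.

Var(M) = 3871.842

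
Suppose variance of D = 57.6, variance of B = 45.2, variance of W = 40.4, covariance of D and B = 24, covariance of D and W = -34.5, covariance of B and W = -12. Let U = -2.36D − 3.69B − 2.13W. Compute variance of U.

variance of U = a²·variance of D + b²·variance of B + c²·variance of W + 2ab·covariance of D and B + 2ac·covariance of D and W + 2bc·covariance of B and W, with a = -2.36, b = -3.69, c = -2.13.
= 320.80896 + 615.44772 + 183.29076 + 418.0032 + (-346.8492) + (-188.6328)
= 1002.06864.

variance of U = 1002.06864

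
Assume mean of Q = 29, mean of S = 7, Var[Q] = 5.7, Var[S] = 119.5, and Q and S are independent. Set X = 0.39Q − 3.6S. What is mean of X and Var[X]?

mean of X = 0.39·mean of Q + (-3.6)·mean of S = 0.39·29 + (-3.6)·7 = -13.89.
Var[X] = a²·Var[Q] + b²·Var[S] + 2ab·Cov[Q, S] with a = 0.39, b = -3.6.
Independence gives Cov[Q, S] = 0.
= 0.39²·5.7 + (-3.6)²·119.5 + 2·0.39·(-3.6)·0
= 0.86697 + 1548.72 + 0 = 1549.58697.

mean of X = -13.89, Var[X] = 1549.58697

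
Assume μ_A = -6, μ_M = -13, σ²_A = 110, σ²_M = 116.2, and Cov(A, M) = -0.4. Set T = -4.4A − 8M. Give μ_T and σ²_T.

μ_T = 130.4, σ²_T = 9538.24

μ_T = (-4.4)·μ_A + (-8)·μ_M = (-4.4)·(-6) + (-8)·(-13) = 130.4.
σ²_T = a²·σ²_A + b²·σ²_M + 2ab·Cov(A, M) with a = -4.4, b = -8.
= (-4.4)²·110 + (-8)²·116.2 + 2·(-4.4)·(-8)·(-0.4)
= 2129.6 + 7436.8 + (-28.16) = 9538.24.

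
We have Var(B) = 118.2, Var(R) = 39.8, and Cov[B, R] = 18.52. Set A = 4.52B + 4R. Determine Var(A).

Var(A) = a²·Var(B) + b²·Var(R) + 2ab·Cov[B, R] with a = 4.52, b = 4.
= 4.52²·118.2 + 4²·39.8 + 2·4.52·4·18.52
= 2414.87328 + 636.8 + 669.6832 = 3721.35648.

Var(A) = 3721.35648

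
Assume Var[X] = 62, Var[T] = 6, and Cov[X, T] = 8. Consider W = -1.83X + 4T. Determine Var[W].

Var[W] = 186.5118

Var[W] = a²·Var[X] + b²·Var[T] + 2ab·Cov[X, T] with a = -1.83, b = 4.
= (-1.83)²·62 + 4²·6 + 2·(-1.83)·4·8
= 207.6318 + 96 + (-117.12) = 186.5118.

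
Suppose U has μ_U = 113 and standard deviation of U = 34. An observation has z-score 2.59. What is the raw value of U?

U = 201.06

U = μ_U + z·standard deviation of U = 113 + 2.59·34 = 201.06.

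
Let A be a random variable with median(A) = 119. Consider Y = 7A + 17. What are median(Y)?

median(Y) = 850

A linear map preserves order up to sign, so median(Y) = a·median(A) + b = 7·119 + 17 = 850.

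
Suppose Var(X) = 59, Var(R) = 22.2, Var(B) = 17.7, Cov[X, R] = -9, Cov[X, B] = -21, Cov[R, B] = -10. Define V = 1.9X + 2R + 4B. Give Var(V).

Var(V) = 37.39

Var(V) = a²·Var(X) + b²·Var(R) + c²·Var(B) + 2ab·Cov[X, R] + 2ac·Cov[X, B] + 2bc·Cov[R, B], with a = 1.9, b = 2, c = 4.
= 212.99 + 88.8 + 283.2 + (-68.4) + (-319.2) + (-160)
= 37.39.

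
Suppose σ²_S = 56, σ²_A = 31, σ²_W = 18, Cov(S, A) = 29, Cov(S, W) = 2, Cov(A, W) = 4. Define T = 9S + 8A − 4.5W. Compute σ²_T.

σ²_T = 10610.5

σ²_T = a²·σ²_S + b²·σ²_A + c²·σ²_W + 2ab·Cov(S, A) + 2ac·Cov(S, W) + 2bc·Cov(A, W), with a = 9, b = 8, c = -4.5.
= 4536 + 1984 + 364.5 + 4176 + (-162) + (-288)
= 10610.5.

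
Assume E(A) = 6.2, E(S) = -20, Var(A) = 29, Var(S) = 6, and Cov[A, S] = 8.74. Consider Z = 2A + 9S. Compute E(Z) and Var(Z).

E(Z) = 2·E(A) + 9·E(S) = 2·6.2 + 9·(-20) = -167.6.
Var(Z) = a²·Var(A) + b²·Var(S) + 2ab·Cov[A, S] with a = 2, b = 9.
= 2²·29 + 9²·6 + 2·2·9·8.74
= 116 + 486 + 314.64 = 916.64.

E(Z) = -167.6, Var(Z) = 916.64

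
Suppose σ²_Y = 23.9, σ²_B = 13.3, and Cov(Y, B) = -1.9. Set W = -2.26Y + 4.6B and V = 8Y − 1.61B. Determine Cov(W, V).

By bilinearity, Cov(W, V) = ac·σ²_Y + bd·σ²_B + (ad+bc)·Cov(Y, B), with a=-2.26, b=4.6, c=8, d=-1.61.
ac·σ²_Y = (-2.26)·8·23.9 = -432.112
bd·σ²_B = 4.6·(-1.61)·13.3 = -98.4998
(ad+bc)·Cov(Y, B) = (40.4386)·(-1.9) = -76.83334
Cov(W, V) = -432.112 + (-98.4998) + (-76.83334) = -607.44514.

Cov(W, V) = -607.44514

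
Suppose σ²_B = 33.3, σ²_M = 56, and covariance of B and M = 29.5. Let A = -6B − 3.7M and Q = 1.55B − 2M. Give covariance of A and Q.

covariance of A and Q = 289.5275

By bilinearity, covariance of A and Q = ac·σ²_B + bd·σ²_M + (ad+bc)·covariance of B and M, with a=-6, b=-3.7, c=1.55, d=-2.
ac·σ²_B = (-6)·1.55·33.3 = -309.69
bd·σ²_M = (-3.7)·(-2)·56 = 414.4
(ad+bc)·covariance of B and M = (6.265)·29.5 = 184.8175
covariance of A and Q = -309.69 + 414.4 + 184.8175 = 289.5275.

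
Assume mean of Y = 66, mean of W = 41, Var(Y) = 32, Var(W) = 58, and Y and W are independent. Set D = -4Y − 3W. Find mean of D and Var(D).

mean of D = -387, Var(D) = 1034

mean of D = (-4)·mean of Y + (-3)·mean of W = (-4)·66 + (-3)·41 = -387.
Var(D) = a²·Var(Y) + b²·Var(W) + 2ab·covariance of Y and W with a = -4, b = -3.
Independence gives covariance of Y and W = 0.
= (-4)²·32 + (-3)²·58 + 2·(-4)·(-3)·0
= 512 + 522 + 0 = 1034.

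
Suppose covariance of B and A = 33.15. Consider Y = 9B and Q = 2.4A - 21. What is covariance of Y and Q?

covariance of Y and Q = 716.04

covariance of Y and Q = a·c·covariance of B and A = 9·2.4·33.15 = 716.04. Additive constants drop out.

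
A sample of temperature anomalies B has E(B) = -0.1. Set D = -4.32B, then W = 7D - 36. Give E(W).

E(W) = -32.976

E(D) = (-4.32)·(-0.1) = 0.432.
E(W) = 7·0.432 + (-36) = -32.976.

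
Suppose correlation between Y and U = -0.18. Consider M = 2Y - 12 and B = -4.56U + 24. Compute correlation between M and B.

correlation between M and B = 0.18

Linear rescalings preserve |correlation|; the slopes 2 and -4.56 have opposite signs, so the correlation flips sign: correlation between M and B = −correlation between Y and U = 0.18.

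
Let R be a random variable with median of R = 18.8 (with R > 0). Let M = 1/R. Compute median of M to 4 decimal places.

1/R is monotone on this domain, so median of M = 1/(18.8) ≈ 0.0532.

median of M = 0.0532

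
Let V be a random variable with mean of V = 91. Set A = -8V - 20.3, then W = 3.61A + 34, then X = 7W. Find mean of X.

mean of X = -18671.541

mean of A = (-8)·91 + (-20.3) = -748.3.
mean of W = 3.61·(-748.3) + 34 = -2667.363.
mean of X = 7·(-2667.363) = -18671.541.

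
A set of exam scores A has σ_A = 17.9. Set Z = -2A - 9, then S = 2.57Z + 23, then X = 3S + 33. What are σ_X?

σ_X = 276.018

σ_Z = |-2|·17.9 = 35.8.
σ_S = |2.57|·35.8 = 92.006.
σ_X = |3|·92.006 = 276.018.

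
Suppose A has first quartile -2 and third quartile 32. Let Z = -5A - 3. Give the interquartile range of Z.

IQR(Z) = 170

IQR of A = Q3 − Q1 = 32 − (-2) = 34.
Under Z = aA + b, IQR(Z) = |a|·IQR(A) = |-5|·34 = 170 (shifts cancel; spread scales by |a|).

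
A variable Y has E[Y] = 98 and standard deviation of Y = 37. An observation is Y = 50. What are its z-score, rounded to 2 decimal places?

z = (Y − E[Y]) / standard deviation of Y = (50 − 98) / 37 ≈ -1.30.

z = -1.30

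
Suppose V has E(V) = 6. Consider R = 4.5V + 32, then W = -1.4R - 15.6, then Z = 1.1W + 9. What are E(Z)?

E(Z) = -99.02

E(R) = 4.5·6 + 32 = 59.
E(W) = (-1.4)·59 + (-15.6) = -98.2.
E(Z) = 1.1·(-98.2) + 9 = -99.02.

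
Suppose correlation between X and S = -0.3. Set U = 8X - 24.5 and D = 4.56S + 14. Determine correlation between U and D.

correlation between U and D = -0.3

Linear rescalings preserve correlation up to sign; here the slopes 8 and 4.56 have the same sign, so correlation between U and D = correlation between X and S = -0.3.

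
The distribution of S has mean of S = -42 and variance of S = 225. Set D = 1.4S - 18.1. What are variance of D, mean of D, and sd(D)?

D = 1.4S - 18.1 is linear with a = 1.4, b = -18.1.
variance of D = a²·variance of S = 1.4²·225 = 441 (the additive constant -18.1 does not affect variance).
mean of D = a·mean of S + b = 1.4·(-42) + (-18.1) = -76.9.
sd(S) = √225 = 15.
sd(D) = |a|·sd(S) = |1.4|·15 = 21.

variance of D = 441, mean of D = -76.9, sd(D) = 21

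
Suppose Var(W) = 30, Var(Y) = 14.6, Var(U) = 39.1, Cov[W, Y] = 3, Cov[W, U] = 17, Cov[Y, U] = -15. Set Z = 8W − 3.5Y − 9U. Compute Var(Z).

Var(Z) = 1704.95

Var(Z) = a²·Var(W) + b²·Var(Y) + c²·Var(U) + 2ab·Cov[W, Y] + 2ac·Cov[W, U] + 2bc·Cov[Y, U], with a = 8, b = -3.5, c = -9.
= 1920 + 178.85 + 3167.1 + (-168) + (-2448) + (-945)
= 1704.95.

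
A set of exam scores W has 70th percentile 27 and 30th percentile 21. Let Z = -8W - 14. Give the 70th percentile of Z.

70th percentile of Z = -182

Since a = -8 < 0 the transformation is decreasing, reversing order: the 70th percentile of Z corresponds to the 30th percentile of W.
So P_{70}(Z) = a·P_{30}(W) + b = (-8)·21 + (-14) = -182.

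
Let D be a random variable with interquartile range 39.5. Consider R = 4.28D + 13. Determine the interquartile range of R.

Under R = aD + b, IQR(R) = |a|·IQR(D) = |4.28|·39.5 = 169.06 (shifts cancel; spread scales by |a|).

IQR(R) = 169.06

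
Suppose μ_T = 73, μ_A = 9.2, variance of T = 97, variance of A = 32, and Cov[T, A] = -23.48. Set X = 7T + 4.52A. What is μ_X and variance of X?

μ_X = 7·μ_T + 4.52·μ_A = 7·73 + 4.52·9.2 = 552.584.
variance of X = a²·variance of T + b²·variance of A + 2ab·Cov[T, A] with a = 7, b = 4.52.
= 7²·97 + 4.52²·32 + 2·7·4.52·(-23.48)
= 4753 + 653.7728 + (-1485.8144) = 3920.9584.

μ_X = 552.584, variance of X = 3920.9584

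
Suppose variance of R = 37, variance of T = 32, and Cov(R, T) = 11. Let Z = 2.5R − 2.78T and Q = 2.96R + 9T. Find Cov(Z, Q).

By bilinearity, Cov(Z, Q) = ac·variance of R + bd·variance of T + (ad+bc)·Cov(R, T), with a=2.5, b=-2.78, c=2.96, d=9.
ac·variance of R = 2.5·2.96·37 = 273.8
bd·variance of T = (-2.78)·9·32 = -800.64
(ad+bc)·Cov(R, T) = (14.2712)·11 = 156.9832
Cov(Z, Q) = 273.8 + (-800.64) + 156.9832 = -369.8568.

Cov(Z, Q) = -369.8568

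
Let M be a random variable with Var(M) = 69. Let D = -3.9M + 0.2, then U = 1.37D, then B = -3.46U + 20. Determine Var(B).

Var(B) = 23581.5113990196

Var(D) = (-3.9)²·69 = 1049.49.
Var(U) = 1.37²·1049.49 = 1969.787781.
Var(B) = (-3.46)²·1969.787781 = 23581.5113990196.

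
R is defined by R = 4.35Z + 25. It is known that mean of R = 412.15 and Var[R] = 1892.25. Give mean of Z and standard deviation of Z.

mean of Z = 89, standard deviation of Z = 10

From R = 4.35Z + 25: mean of R = a·mean of Z + b, so mean of Z = (mean of R − b)/a = (412.15 − 25)/4.35 = 89.
standard deviation of R = √1892.25 = 43.5.
standard deviation of R = |a|·standard deviation of Z, so standard deviation of Z = 43.5/|4.35| = 10.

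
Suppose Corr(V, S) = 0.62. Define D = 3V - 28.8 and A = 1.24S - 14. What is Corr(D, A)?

Corr(D, A) = 0.62

Linear rescalings preserve correlation up to sign; here the slopes 3 and 1.24 have the same sign, so Corr(D, A) = Corr(V, S) = 0.62.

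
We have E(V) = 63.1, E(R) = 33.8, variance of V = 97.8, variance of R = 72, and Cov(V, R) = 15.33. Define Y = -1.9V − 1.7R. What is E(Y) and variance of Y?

E(Y) = (-1.9)·E(V) + (-1.7)·E(R) = (-1.9)·63.1 + (-1.7)·33.8 = -177.35.
variance of Y = a²·variance of V + b²·variance of R + 2ab·Cov(V, R) with a = -1.9, b = -1.7.
= (-1.9)²·97.8 + (-1.7)²·72 + 2·(-1.9)·(-1.7)·15.33
= 353.058 + 208.08 + 99.0318 = 660.1698.

E(Y) = -177.35, variance of Y = 660.1698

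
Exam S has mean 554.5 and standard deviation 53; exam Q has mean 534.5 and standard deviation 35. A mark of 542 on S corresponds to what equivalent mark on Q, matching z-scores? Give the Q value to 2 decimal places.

z = (542 − 554.5)/53 ≈ -0.2358.
Q = 534.5 + z·35 = 534.5 + (542 − 554.5)·35/53 ≈ 526.25.

Q = 526.25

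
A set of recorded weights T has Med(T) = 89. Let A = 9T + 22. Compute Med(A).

Med(A) = 823

A linear map preserves order up to sign, so Med(A) = a·Med(T) + b = 9·89 + 22 = 823.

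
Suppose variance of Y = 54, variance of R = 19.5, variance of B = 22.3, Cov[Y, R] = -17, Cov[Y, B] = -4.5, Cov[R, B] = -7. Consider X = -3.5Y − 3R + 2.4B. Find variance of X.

variance of X = a²·variance of Y + b²·variance of R + c²·variance of B + 2ab·Cov[Y, R] + 2ac·Cov[Y, B] + 2bc·Cov[R, B], with a = -3.5, b = -3, c = 2.4.
= 661.5 + 175.5 + 128.448 + (-357) + 75.6 + 100.8
= 784.848.

variance of X = 784.848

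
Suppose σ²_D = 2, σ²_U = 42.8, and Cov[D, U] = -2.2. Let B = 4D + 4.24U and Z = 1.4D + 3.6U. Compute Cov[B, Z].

Cov[B, Z] = 619.76

By bilinearity, Cov[B, Z] = ac·σ²_D + bd·σ²_U + (ad+bc)·Cov[D, U], with a=4, b=4.24, c=1.4, d=3.6.
ac·σ²_D = 4·1.4·2 = 11.2
bd·σ²_U = 4.24·3.6·42.8 = 653.2992
(ad+bc)·Cov[D, U] = (20.336)·(-2.2) = -44.7392
Cov[B, Z] = 11.2 + 653.2992 + (-44.7392) = 619.76.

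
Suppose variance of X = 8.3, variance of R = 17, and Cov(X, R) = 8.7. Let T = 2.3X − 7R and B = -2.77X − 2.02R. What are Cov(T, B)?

By bilinearity, Cov(T, B) = ac·variance of X + bd·variance of R + (ad+bc)·Cov(X, R), with a=2.3, b=-7, c=-2.77, d=-2.02.
ac·variance of X = 2.3·(-2.77)·8.3 = -52.8793
bd·variance of R = (-7)·(-2.02)·17 = 240.38
(ad+bc)·Cov(X, R) = (14.744)·8.7 = 128.2728
Cov(T, B) = -52.8793 + 240.38 + 128.2728 = 315.7735.

Cov(T, B) = 315.7735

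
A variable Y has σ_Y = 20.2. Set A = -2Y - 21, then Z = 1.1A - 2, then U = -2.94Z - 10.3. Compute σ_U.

σ_U = 130.6536

σ_A = |-2|·20.2 = 40.4.
σ_Z = |1.1|·40.4 = 44.44.
σ_U = |-2.94|·44.44 = 130.6536.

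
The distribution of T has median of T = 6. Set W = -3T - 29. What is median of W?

A linear map preserves order up to sign, so median of W = a·median of T + b = (-3)·6 + (-29) = -47.

median of W = -47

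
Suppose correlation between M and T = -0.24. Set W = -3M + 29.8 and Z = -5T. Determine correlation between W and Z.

correlation between W and Z = -0.24

Linear rescalings preserve correlation up to sign; here the slopes -3 and -5 have the same sign, so correlation between W and Z = correlation between M and T = -0.24.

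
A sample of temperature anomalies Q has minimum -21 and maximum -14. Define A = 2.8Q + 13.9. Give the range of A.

Range of Q = -14 − (-21) = 7.
Range(A) = |a|·Range(Q) = |2.8|·7 = 19.6.

Range(A) = 19.6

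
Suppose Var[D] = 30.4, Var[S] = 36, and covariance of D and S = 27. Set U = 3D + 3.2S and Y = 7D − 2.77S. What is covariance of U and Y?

By bilinearity, covariance of U and Y = ac·Var[D] + bd·Var[S] + (ad+bc)·covariance of D and S, with a=3, b=3.2, c=7, d=-2.77.
ac·Var[D] = 3·7·30.4 = 638.4
bd·Var[S] = 3.2·(-2.77)·36 = -319.104
(ad+bc)·covariance of D and S = (14.09)·27 = 380.43
covariance of U and Y = 638.4 + (-319.104) + 380.43 = 699.726.

covariance of U and Y = 699.726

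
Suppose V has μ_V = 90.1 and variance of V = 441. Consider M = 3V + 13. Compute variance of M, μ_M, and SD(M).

variance of M = 3969, μ_M = 283.3, SD(M) = 63

M = 3V + 13 is linear with a = 3, b = 13.
variance of M = a²·variance of V = 3²·441 = 3969 (the additive constant 13 does not affect variance).
μ_M = a·μ_V + b = 3·90.1 + 13 = 283.3.
SD(V) = √441 = 21.
SD(M) = |a|·SD(V) = |3|·21 = 63.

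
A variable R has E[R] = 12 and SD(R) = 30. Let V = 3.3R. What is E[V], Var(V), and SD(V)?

E[V] = 39.6, Var(V) = 9801, SD(V) = 99

V = 3.3R is linear with a = 3.3, b = 0.
E[V] = a·E[R] + b = 3.3·12 = 39.6.
Var(R) = 30² = 900.
Var(V) = a²·Var(R) = 3.3²·900 = 9801.
SD(V) = |a|·SD(R) = |3.3|·30 = 99.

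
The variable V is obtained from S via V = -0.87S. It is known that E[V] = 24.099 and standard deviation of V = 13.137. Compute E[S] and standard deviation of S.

From V = -0.87S: E[V] = a·E[S] + b, so E[S] = (E[V] − b)/a = (24.099 − 0)/(-0.87) = -27.7.
standard deviation of V = |a|·standard deviation of S, so standard deviation of S = 13.137/|-0.87| = 15.1.

E[S] = -27.7, standard deviation of S = 15.1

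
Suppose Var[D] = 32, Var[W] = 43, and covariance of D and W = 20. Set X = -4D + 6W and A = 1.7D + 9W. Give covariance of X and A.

covariance of X and A = 1588.4

By bilinearity, covariance of X and A = ac·Var[D] + bd·Var[W] + (ad+bc)·covariance of D and W, with a=-4, b=6, c=1.7, d=9.
ac·Var[D] = (-4)·1.7·32 = -217.6
bd·Var[W] = 6·9·43 = 2322
(ad+bc)·covariance of D and W = (-25.8)·20 = -516
covariance of X and A = -217.6 + 2322 + (-516) = 1588.4.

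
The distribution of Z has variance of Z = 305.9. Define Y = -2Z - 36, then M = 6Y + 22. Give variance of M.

variance of M = 44049.6

variance of Y = (-2)²·305.9 = 1223.6.
variance of M = 6²·1223.6 = 44049.6.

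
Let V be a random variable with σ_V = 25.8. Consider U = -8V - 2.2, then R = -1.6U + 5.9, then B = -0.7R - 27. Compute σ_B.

σ_B = 231.168

σ_U = |-8|·25.8 = 206.4.
σ_R = |-1.6|·206.4 = 330.24.
σ_B = |-0.7|·330.24 = 231.168.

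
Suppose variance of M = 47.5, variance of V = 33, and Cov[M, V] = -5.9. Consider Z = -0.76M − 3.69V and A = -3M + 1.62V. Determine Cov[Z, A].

Cov[Z, A] = -147.01632

By bilinearity, Cov[Z, A] = ac·variance of M + bd·variance of V + (ad+bc)·Cov[M, V], with a=-0.76, b=-3.69, c=-3, d=1.62.
ac·variance of M = (-0.76)·(-3)·47.5 = 108.3
bd·variance of V = (-3.69)·1.62·33 = -197.2674
(ad+bc)·Cov[M, V] = (9.8388)·(-5.9) = -58.04892
Cov[Z, A] = 108.3 + (-197.2674) + (-58.04892) = -147.01632.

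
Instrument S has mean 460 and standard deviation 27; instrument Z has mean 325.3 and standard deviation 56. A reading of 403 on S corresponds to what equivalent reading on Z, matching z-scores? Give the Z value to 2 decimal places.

Z = 207.08

z = (403 − 460)/27 ≈ -2.1111.
Z = 325.3 + z·56 = 325.3 + (403 − 460)·56/27 ≈ 207.08.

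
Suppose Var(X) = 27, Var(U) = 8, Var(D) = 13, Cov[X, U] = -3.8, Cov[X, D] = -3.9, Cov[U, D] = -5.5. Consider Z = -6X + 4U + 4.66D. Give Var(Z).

Var(Z) = a²·Var(X) + b²·Var(U) + c²·Var(D) + 2ab·Cov[X, U] + 2ac·Cov[X, D] + 2bc·Cov[U, D], with a = -6, b = 4, c = 4.66.
= 972 + 128 + 282.3028 + 182.4 + 218.088 + (-205.04)
= 1577.7508.

Var(Z) = 1577.7508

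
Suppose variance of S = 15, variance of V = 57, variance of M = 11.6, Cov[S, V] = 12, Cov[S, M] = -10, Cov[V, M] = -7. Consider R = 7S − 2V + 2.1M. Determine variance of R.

variance of R = 442.956

variance of R = a²·variance of S + b²·variance of V + c²·variance of M + 2ab·Cov[S, V] + 2ac·Cov[S, M] + 2bc·Cov[V, M], with a = 7, b = -2, c = 2.1.
= 735 + 228 + 51.156 + (-336) + (-294) + 58.8
= 442.956.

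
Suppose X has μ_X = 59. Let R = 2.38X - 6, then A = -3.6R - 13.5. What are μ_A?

μ_R = 2.38·59 + (-6) = 134.42.
μ_A = (-3.6)·134.42 + (-13.5) = -497.412.

μ_A = -497.412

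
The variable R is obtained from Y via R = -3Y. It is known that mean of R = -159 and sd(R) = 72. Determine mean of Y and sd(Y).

From R = -3Y: mean of R = a·mean of Y + b, so mean of Y = (mean of R − b)/a = (-159 − 0)/(-3) = 53.
sd(R) = |a|·sd(Y), so sd(Y) = 72/|-3| = 24.

mean of Y = 53, sd(Y) = 24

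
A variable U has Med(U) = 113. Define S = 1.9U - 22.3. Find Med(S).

A linear map preserves order up to sign, so Med(S) = a·Med(U) + b = 1.9·113 + (-22.3) = 192.4.

Med(S) = 192.4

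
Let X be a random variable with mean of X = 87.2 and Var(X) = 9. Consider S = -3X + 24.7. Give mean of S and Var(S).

mean of S = -236.9, Var(S) = 81

S = -3X + 24.7 is linear with a = -3, b = 24.7.
mean of S = a·mean of X + b = (-3)·87.2 + 24.7 = -236.9.
Var(S) = a²·Var(X) = (-3)²·9 = 81 (the additive constant 24.7 does not affect variance).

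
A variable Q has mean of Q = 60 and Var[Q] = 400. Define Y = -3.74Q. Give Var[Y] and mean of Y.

Var[Y] = 5595.04, mean of Y = -224.4

Y = -3.74Q is linear with a = -3.74, b = 0.
Var[Y] = a²·Var[Q] = (-3.74)²·400 = 5595.04.
mean of Y = a·mean of Q + b = (-3.74)·60 = -224.4.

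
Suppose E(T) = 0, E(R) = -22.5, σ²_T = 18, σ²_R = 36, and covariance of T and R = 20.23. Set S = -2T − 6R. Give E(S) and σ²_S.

E(S) = (-2)·E(T) + (-6)·E(R) = (-2)·0 + (-6)·(-22.5) = 135.
σ²_S = a²·σ²_T + b²·σ²_R + 2ab·covariance of T and R with a = -2, b = -6.
= (-2)²·18 + (-6)²·36 + 2·(-2)·(-6)·20.23
= 72 + 1296 + 485.52 = 1853.52.

E(S) = 135, σ²_S = 1853.52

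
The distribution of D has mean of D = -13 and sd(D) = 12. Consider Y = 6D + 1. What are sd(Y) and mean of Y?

sd(Y) = 72, mean of Y = -77

Y = 6D + 1 is linear with a = 6, b = 1.
sd(Y) = |a|·sd(D) = |6|·12 = 72.
mean of Y = a·mean of D + b = 6·(-13) + 1 = -77.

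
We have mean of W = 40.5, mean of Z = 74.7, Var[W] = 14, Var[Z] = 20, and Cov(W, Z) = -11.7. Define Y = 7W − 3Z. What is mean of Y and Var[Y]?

mean of Y = 59.4, Var[Y] = 1357.4

mean of Y = 7·mean of W + (-3)·mean of Z = 7·40.5 + (-3)·74.7 = 59.4.
Var[Y] = a²·Var[W] + b²·Var[Z] + 2ab·Cov(W, Z) with a = 7, b = -3.
= 7²·14 + (-3)²·20 + 2·7·(-3)·(-11.7)
= 686 + 180 + 491.4 = 1357.4.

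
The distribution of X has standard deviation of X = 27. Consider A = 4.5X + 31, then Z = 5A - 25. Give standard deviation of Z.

standard deviation of Z = 607.5

standard deviation of A = |4.5|·27 = 121.5.
standard deviation of Z = |5|·121.5 = 607.5.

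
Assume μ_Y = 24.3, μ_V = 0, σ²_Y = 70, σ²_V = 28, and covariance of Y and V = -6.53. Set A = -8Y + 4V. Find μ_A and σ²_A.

μ_A = -194.4, σ²_A = 5345.92

μ_A = (-8)·μ_Y + 4·μ_V = (-8)·24.3 + 4·0 = -194.4.
σ²_A = a²·σ²_Y + b²·σ²_V + 2ab·covariance of Y and V with a = -8, b = 4.
= (-8)²·70 + 4²·28 + 2·(-8)·4·(-6.53)
= 4480 + 448 + 417.92 = 5345.92.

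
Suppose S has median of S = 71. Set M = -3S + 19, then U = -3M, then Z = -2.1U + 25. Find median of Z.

median of Z = -1197.2

median of M = (-3)·71 + 19 = -194.
median of U = (-3)·(-194) = 582.
median of Z = (-2.1)·582 + 25 = -1197.2.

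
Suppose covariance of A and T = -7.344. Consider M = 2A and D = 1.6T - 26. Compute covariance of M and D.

covariance of M and D = -23.5008

covariance of M and D = a·c·covariance of A and T = 2·1.6·(-7.344) = -23.5008. Additive constants drop out.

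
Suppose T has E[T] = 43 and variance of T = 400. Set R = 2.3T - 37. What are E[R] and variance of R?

R = 2.3T - 37 is linear with a = 2.3, b = -37.
E[R] = a·E[T] + b = 2.3·43 + (-37) = 61.9.
variance of R = a²·variance of T = 2.3²·400 = 2116 (the additive constant -37 does not affect variance).

E[R] = 61.9, variance of R = 2116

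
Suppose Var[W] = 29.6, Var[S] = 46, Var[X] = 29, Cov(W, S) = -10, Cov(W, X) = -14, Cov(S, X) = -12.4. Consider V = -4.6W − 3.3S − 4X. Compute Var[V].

Var[V] = 445.116

Var[V] = a²·Var[W] + b²·Var[S] + c²·Var[X] + 2ab·Cov(W, S) + 2ac·Cov(W, X) + 2bc·Cov(S, X), with a = -4.6, b = -3.3, c = -4.
= 626.336 + 500.94 + 464 + (-303.6) + (-515.2) + (-327.36)
= 445.116.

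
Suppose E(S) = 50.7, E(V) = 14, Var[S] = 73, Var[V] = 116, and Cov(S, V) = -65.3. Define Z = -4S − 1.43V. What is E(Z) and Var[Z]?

E(Z) = (-4)·E(S) + (-1.43)·E(V) = (-4)·50.7 + (-1.43)·14 = -222.82.
Var[Z] = a²·Var[S] + b²·Var[V] + 2ab·Cov(S, V) with a = -4, b = -1.43.
= (-4)²·73 + (-1.43)²·116 + 2·(-4)·(-1.43)·(-65.3)
= 1168 + 237.2084 + (-747.032) = 658.1764.

E(Z) = -222.82, Var[Z] = 658.1764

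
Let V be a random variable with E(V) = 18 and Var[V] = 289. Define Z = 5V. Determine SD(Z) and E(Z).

SD(Z) = 85, E(Z) = 90

Z = 5V is linear with a = 5, b = 0.
SD(V) = √289 = 17.
SD(Z) = |a|·SD(V) = |5|·17 = 85.
E(Z) = a·E(V) + b = 5·18 = 90.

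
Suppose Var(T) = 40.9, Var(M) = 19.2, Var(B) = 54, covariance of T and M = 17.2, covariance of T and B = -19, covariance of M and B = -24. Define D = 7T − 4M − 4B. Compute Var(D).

Var(D) = a²·Var(T) + b²·Var(M) + c²·Var(B) + 2ab·covariance of T and M + 2ac·covariance of T and B + 2bc·covariance of M and B, with a = 7, b = -4, c = -4.
= 2004.1 + 307.2 + 864 + (-963.2) + 1064 + (-768)
= 2508.1.

Var(D) = 2508.1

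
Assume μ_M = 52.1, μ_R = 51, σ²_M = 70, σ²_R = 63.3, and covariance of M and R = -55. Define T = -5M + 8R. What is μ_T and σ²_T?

μ_T = 147.5, σ²_T = 10201.2

μ_T = (-5)·μ_M + 8·μ_R = (-5)·52.1 + 8·51 = 147.5.
σ²_T = a²·σ²_M + b²·σ²_R + 2ab·covariance of M and R with a = -5, b = 8.
= (-5)²·70 + 8²·63.3 + 2·(-5)·8·(-55)
= 1750 + 4051.2 + 4400 = 10201.2.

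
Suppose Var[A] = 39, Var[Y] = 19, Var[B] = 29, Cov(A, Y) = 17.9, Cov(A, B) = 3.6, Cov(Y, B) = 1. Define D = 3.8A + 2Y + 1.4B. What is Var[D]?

Var[D] = a²·Var[A] + b²·Var[Y] + c²·Var[B] + 2ab·Cov(A, Y) + 2ac·Cov(A, B) + 2bc·Cov(Y, B), with a = 3.8, b = 2, c = 1.4.
= 563.16 + 76 + 56.84 + 272.08 + 38.304 + 5.6
= 1011.984.

Var[D] = 1011.984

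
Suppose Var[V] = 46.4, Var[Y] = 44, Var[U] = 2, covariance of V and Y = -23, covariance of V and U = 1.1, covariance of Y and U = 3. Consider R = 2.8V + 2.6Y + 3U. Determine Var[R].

Var[R] = a²·Var[V] + b²·Var[Y] + c²·Var[U] + 2ab·covariance of V and Y + 2ac·covariance of V and U + 2bc·covariance of Y and U, with a = 2.8, b = 2.6, c = 3.
= 363.776 + 297.44 + 18 + (-334.88) + 18.48 + 46.8
= 409.616.

Var[R] = 409.616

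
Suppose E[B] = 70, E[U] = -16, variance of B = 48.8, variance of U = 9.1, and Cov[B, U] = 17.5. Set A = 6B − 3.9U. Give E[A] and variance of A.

E[A] = 6·E[B] + (-3.9)·E[U] = 6·70 + (-3.9)·(-16) = 482.4.
variance of A = a²·variance of B + b²·variance of U + 2ab·Cov[B, U] with a = 6, b = -3.9.
= 6²·48.8 + (-3.9)²·9.1 + 2·6·(-3.9)·17.5
= 1756.8 + 138.411 + (-819) = 1076.211.

E[A] = 482.4, variance of A = 1076.211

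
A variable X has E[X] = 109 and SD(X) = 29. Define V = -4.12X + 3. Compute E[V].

E[V] = -446.08

V = -4.12X + 3 is linear with a = -4.12, b = 3.
E[V] = a·E[X] + b = (-4.12)·109 + 3 = -446.08.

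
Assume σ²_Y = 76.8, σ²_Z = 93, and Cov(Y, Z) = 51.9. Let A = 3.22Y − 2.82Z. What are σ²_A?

σ²_A = 593.3208

σ²_A = a²·σ²_Y + b²·σ²_Z + 2ab·Cov(Y, Z) with a = 3.22, b = -2.82.
= 3.22²·76.8 + (-2.82)²·93 + 2·3.22·(-2.82)·51.9
= 796.29312 + 739.5732 + (-942.54552) = 593.3208.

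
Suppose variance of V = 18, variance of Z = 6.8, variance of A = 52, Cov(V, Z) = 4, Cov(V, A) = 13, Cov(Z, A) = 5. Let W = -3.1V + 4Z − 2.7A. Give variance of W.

variance of W = 671.28

variance of W = a²·variance of V + b²·variance of Z + c²·variance of A + 2ab·Cov(V, Z) + 2ac·Cov(V, A) + 2bc·Cov(Z, A), with a = -3.1, b = 4, c = -2.7.
= 172.98 + 108.8 + 379.08 + (-99.2) + 217.62 + (-108)
= 671.28.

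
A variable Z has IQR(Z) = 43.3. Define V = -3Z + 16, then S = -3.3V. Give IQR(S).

IQR(V) = |-3|·43.3 = 129.9.
IQR(S) = |-3.3|·129.9 = 428.67.

IQR(S) = 428.67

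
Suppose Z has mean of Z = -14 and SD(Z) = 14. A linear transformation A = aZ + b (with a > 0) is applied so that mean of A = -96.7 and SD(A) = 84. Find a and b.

SD(A) = a·SD(Z) (a > 0), so a = 84/14 = 6.
mean of A = a·mean of Z + b, so b = -96.7 − 6·(-14) = -12.7.

a = 6, b = -12.7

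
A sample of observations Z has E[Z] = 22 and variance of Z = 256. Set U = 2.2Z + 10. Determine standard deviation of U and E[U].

U = 2.2Z + 10 is linear with a = 2.2, b = 10.
standard deviation of Z = √256 = 16.
standard deviation of U = |a|·standard deviation of Z = |2.2|·16 = 35.2.
E[U] = a·E[Z] + b = 2.2·22 + 10 = 58.4.

standard deviation of U = 35.2, E[U] = 58.4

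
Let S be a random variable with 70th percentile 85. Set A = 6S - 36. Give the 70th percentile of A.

70th percentile of A = 474

Since a = 6 > 0 the transformation is increasing, so the 70th percentile of A = a·(P_{70} of S) + b = 6·85 + (-36) = 474.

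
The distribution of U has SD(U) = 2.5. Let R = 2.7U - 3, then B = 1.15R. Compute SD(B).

SD(B) = 7.7625

SD(R) = |2.7|·2.5 = 6.75.
SD(B) = |1.15|·6.75 = 7.7625.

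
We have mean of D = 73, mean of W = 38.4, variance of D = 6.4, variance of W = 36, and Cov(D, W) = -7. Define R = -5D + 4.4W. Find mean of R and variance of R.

mean of R = -196.04, variance of R = 1164.96

mean of R = (-5)·mean of D + 4.4·mean of W = (-5)·73 + 4.4·38.4 = -196.04.
variance of R = a²·variance of D + b²·variance of W + 2ab·Cov(D, W) with a = -5, b = 4.4.
= (-5)²·6.4 + 4.4²·36 + 2·(-5)·4.4·(-7)
= 160 + 696.96 + 308 = 1164.96.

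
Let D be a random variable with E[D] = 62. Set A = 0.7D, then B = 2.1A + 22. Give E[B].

E[A] = 0.7·62 = 43.4.
E[B] = 2.1·43.4 + 22 = 113.14.

E[B] = 113.14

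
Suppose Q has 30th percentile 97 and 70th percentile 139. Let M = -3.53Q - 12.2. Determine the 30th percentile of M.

Since a = -3.53 < 0 the transformation is decreasing, reversing order: the 30th percentile of M corresponds to the 70th percentile of Q.
So P_{30}(M) = a·P_{70}(Q) + b = (-3.53)·139 + (-12.2) = -502.87.

30th percentile of M = -502.87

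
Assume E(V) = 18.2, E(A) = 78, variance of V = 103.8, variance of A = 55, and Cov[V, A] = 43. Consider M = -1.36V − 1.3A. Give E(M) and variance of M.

E(M) = (-1.36)·E(V) + (-1.3)·E(A) = (-1.36)·18.2 + (-1.3)·78 = -126.152.
variance of M = a²·variance of V + b²·variance of A + 2ab·Cov[V, A] with a = -1.36, b = -1.3.
= (-1.36)²·103.8 + (-1.3)²·55 + 2·(-1.36)·(-1.3)·43
= 191.98848 + 92.95 + 152.048 = 436.98648.

E(M) = -126.152, variance of M = 436.98648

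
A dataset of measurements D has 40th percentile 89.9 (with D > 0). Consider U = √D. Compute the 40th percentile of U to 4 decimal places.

√D is increasing, so P_{40}(U) = g(P_{40}(D)) ≈ 9.4816.

40th percentile of U = 9.4816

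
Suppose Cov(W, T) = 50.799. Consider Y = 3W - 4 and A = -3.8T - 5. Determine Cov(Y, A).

Cov(Y, A) = -579.1086

Cov(Y, A) = a·c·Cov(W, T) = 3·(-3.8)·50.799 = -579.1086. Additive constants drop out.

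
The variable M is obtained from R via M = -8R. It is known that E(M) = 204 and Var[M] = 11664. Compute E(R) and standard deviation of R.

From M = -8R: E(M) = a·E(R) + b, so E(R) = (E(M) − b)/a = (204 − 0)/(-8) = -25.5.
standard deviation of M = √11664 = 108.
standard deviation of M = |a|·standard deviation of R, so standard deviation of R = 108/|-8| = 13.5.

E(R) = -25.5, standard deviation of R = 13.5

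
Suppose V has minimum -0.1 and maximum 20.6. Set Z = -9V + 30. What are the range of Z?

Range of V = 20.6 − (-0.1) = 20.7.
Range(Z) = |a|·Range(V) = |-9|·20.7 = 186.3.

Range(Z) = 186.3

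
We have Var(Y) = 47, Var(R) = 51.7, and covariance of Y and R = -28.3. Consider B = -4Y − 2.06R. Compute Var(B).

Var(B) = 505.01012

Var(B) = a²·Var(Y) + b²·Var(R) + 2ab·covariance of Y and R with a = -4, b = -2.06.
= (-4)²·47 + (-2.06)²·51.7 + 2·(-4)·(-2.06)·(-28.3)
= 752 + 219.39412 + (-466.384) = 505.01012.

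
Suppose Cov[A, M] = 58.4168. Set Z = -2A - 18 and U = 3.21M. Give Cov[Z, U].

Cov[Z, U] = -375.035856

Cov[Z, U] = a·c·Cov[A, M] = (-2)·3.21·58.4168 = -375.035856. Additive constants drop out.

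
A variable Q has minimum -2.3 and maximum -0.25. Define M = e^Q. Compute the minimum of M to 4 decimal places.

e^Q is increasing on this domain, so min(M) comes from min(Q) = -2.3: min(M) = exp(-2.3) ≈ 0.1003.

min(M) = 0.1003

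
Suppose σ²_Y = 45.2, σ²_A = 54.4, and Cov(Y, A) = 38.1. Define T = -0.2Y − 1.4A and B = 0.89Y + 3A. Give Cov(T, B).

Cov(T, B) = -306.8582

By bilinearity, Cov(T, B) = ac·σ²_Y + bd·σ²_A + (ad+bc)·Cov(Y, A), with a=-0.2, b=-1.4, c=0.89, d=3.
ac·σ²_Y = (-0.2)·0.89·45.2 = -8.0456
bd·σ²_A = (-1.4)·3·54.4 = -228.48
(ad+bc)·Cov(Y, A) = (-1.846)·38.1 = -70.3326
Cov(T, B) = -8.0456 + (-228.48) + (-70.3326) = -306.8582.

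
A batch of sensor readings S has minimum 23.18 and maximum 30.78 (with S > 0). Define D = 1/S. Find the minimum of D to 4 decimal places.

min(D) = 0.0325

1/S is decreasing on this domain, so min(D) comes from max(S) = 30.78: min(D) = 1/(30.78) ≈ 0.0325.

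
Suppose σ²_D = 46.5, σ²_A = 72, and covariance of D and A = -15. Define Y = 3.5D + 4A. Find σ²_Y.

σ²_Y = 1301.625

σ²_Y = a²·σ²_D + b²·σ²_A + 2ab·covariance of D and A with a = 3.5, b = 4.
= 3.5²·46.5 + 4²·72 + 2·3.5·4·(-15)
= 569.625 + 1152 + (-420) = 1301.625.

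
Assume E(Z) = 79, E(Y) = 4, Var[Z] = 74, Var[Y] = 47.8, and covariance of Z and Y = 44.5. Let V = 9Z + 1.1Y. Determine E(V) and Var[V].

E(V) = 9·E(Z) + 1.1·E(Y) = 9·79 + 1.1·4 = 715.4.
Var[V] = a²·Var[Z] + b²·Var[Y] + 2ab·covariance of Z and Y with a = 9, b = 1.1.
= 9²·74 + 1.1²·47.8 + 2·9·1.1·44.5
= 5994 + 57.838 + 881.1 = 6932.938.

E(V) = 715.4, Var[V] = 6932.938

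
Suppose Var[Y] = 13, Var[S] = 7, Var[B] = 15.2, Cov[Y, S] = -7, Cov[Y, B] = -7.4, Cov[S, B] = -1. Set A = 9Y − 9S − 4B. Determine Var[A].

Var[A] = a²·Var[Y] + b²·Var[S] + c²·Var[B] + 2ab·Cov[Y, S] + 2ac·Cov[Y, B] + 2bc·Cov[S, B], with a = 9, b = -9, c = -4.
= 1053 + 567 + 243.2 + 1134 + 532.8 + (-72)
= 3458.

Var[A] = 3458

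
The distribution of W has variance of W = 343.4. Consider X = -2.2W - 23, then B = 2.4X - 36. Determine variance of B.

variance of X = (-2.2)²·343.4 = 1662.056.
variance of B = 2.4²·1662.056 = 9573.44256.

variance of B = 9573.44256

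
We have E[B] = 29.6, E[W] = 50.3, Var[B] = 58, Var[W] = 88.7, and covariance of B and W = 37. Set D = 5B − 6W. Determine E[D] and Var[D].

E[D] = -153.8, Var[D] = 2423.2

E[D] = 5·E[B] + (-6)·E[W] = 5·29.6 + (-6)·50.3 = -153.8.
Var[D] = a²·Var[B] + b²·Var[W] + 2ab·covariance of B and W with a = 5, b = -6.
= 5²·58 + (-6)²·88.7 + 2·5·(-6)·37
= 1450 + 3193.2 + (-2220) = 2423.2.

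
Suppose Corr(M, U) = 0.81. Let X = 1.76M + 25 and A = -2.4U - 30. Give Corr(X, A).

Corr(X, A) = -0.81

Linear rescalings preserve |correlation|; the slopes 1.76 and -2.4 have opposite signs, so the correlation flips sign: Corr(X, A) = −Corr(M, U) = -0.81.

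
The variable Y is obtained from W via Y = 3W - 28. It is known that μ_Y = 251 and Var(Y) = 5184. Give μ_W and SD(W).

μ_W = 93, SD(W) = 24

From Y = 3W - 28: μ_Y = a·μ_W + b, so μ_W = (μ_Y − b)/a = (251 − (-28))/3 = 93.
SD(Y) = √5184 = 72.
SD(Y) = |a|·SD(W), so SD(W) = 72/|3| = 24.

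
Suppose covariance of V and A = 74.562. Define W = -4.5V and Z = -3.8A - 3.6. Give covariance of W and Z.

covariance of W and Z = a·c·covariance of V and A = (-4.5)·(-3.8)·74.562 = 1275.0102. Additive constants drop out.

covariance of W and Z = 1275.0102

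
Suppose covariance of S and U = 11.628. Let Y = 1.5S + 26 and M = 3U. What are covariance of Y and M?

covariance of Y and M = a·c·covariance of S and U = 1.5·3·11.628 = 52.326. Additive constants drop out.

covariance of Y and M = 52.326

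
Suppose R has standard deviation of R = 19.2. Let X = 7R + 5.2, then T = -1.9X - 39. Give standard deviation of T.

standard deviation of T = 255.36

standard deviation of X = |7|·19.2 = 134.4.
standard deviation of T = |-1.9|·134.4 = 255.36.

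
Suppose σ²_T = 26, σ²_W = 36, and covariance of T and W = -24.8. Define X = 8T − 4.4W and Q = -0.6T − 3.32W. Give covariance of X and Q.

covariance of X and Q = 994.304

By bilinearity, covariance of X and Q = ac·σ²_T + bd·σ²_W + (ad+bc)·covariance of T and W, with a=8, b=-4.4, c=-0.6, d=-3.32.
ac·σ²_T = 8·(-0.6)·26 = -124.8
bd·σ²_W = (-4.4)·(-3.32)·36 = 525.888
(ad+bc)·covariance of T and W = (-23.92)·(-24.8) = 593.216
covariance of X and Q = -124.8 + 525.888 + 593.216 = 994.304.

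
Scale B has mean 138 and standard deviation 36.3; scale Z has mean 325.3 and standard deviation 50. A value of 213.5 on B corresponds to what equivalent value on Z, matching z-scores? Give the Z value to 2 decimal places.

z = (213.5 − 138)/36.3 ≈ 2.0799.
Z = 325.3 + z·50 = 325.3 + (213.5 − 138)·50/36.3 ≈ 429.29.

Z = 429.29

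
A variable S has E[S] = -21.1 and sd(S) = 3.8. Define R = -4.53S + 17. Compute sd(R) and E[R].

sd(R) = 17.214, E[R] = 112.583

R = -4.53S + 17 is linear with a = -4.53, b = 17.
sd(R) = |a|·sd(S) = |-4.53|·3.8 = 17.214.
E[R] = a·E[S] + b = (-4.53)·(-21.1) + 17 = 112.583.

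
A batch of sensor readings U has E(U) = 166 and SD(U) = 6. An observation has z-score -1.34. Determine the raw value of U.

U = 157.96

U = E(U) + z·SD(U) = 166 + (-1.34)·6 = 157.96.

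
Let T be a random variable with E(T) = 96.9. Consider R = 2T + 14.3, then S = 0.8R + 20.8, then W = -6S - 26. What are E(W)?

E(R) = 2·96.9 + 14.3 = 208.1.
E(S) = 0.8·208.1 + 20.8 = 187.28.
E(W) = (-6)·187.28 + (-26) = -1149.68.

E(W) = -1149.68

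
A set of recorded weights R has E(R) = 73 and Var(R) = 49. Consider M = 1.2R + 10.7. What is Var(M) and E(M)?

Var(M) = 70.56, E(M) = 98.3

M = 1.2R + 10.7 is linear with a = 1.2, b = 10.7.
Var(M) = a²·Var(R) = 1.2²·49 = 70.56 (the additive constant 10.7 does not affect variance).
E(M) = a·E(R) + b = 1.2·73 + 10.7 = 98.3.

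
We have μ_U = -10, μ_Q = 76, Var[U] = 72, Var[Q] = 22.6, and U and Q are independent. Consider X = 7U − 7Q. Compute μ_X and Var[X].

μ_X = -602, Var[X] = 4635.4

μ_X = 7·μ_U + (-7)·μ_Q = 7·(-10) + (-7)·76 = -602.
Var[X] = a²·Var[U] + b²·Var[Q] + 2ab·covariance of U and Q with a = 7, b = -7.
Independence gives covariance of U and Q = 0.
= 7²·72 + (-7)²·22.6 + 2·7·(-7)·0
= 3528 + 1107.4 + 0 = 4635.4.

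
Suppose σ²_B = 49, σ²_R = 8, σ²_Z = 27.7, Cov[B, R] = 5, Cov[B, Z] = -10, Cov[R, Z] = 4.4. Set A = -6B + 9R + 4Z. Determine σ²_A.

σ²_A = a²·σ²_B + b²·σ²_R + c²·σ²_Z + 2ab·Cov[B, R] + 2ac·Cov[B, Z] + 2bc·Cov[R, Z], with a = -6, b = 9, c = 4.
= 1764 + 648 + 443.2 + (-540) + 480 + 316.8
= 3112.

σ²_A = 3112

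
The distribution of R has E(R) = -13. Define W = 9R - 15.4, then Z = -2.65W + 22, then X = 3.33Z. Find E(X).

E(X) = 1241.6238

E(W) = 9·(-13) + (-15.4) = -132.4.
E(Z) = (-2.65)·(-132.4) + 22 = 372.86.
E(X) = 3.33·372.86 = 1241.6238.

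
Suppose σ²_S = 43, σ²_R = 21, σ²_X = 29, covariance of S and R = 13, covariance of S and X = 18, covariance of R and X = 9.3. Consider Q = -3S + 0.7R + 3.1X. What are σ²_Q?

σ²_Q = 326.942

σ²_Q = a²·σ²_S + b²·σ²_R + c²·σ²_X + 2ab·covariance of S and R + 2ac·covariance of S and X + 2bc·covariance of R and X, with a = -3, b = 0.7, c = 3.1.
= 387 + 10.29 + 278.69 + (-54.6) + (-334.8) + 40.362
= 326.942.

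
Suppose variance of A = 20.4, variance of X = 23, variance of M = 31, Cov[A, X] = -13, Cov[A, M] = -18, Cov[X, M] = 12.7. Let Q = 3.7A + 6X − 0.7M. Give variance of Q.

variance of Q = a²·variance of A + b²·variance of X + c²·variance of M + 2ab·Cov[A, X] + 2ac·Cov[A, M] + 2bc·Cov[X, M], with a = 3.7, b = 6, c = -0.7.
= 279.276 + 828 + 15.19 + (-577.2) + 93.24 + (-106.68)
= 531.826.

variance of Q = 531.826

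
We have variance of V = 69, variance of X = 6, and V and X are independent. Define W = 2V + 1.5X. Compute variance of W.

variance of W = a²·variance of V + b²·variance of X + 2ab·covariance of V and X with a = 2, b = 1.5.
Independence gives covariance of V and X = 0.
= 2²·69 + 1.5²·6 + 2·2·1.5·0
= 276 + 13.5 + 0 = 289.5.

variance of W = 289.5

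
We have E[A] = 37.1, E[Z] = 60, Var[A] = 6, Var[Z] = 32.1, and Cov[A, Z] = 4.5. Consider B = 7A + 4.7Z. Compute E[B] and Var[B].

E[B] = 7·E[A] + 4.7·E[Z] = 7·37.1 + 4.7·60 = 541.7.
Var[B] = a²·Var[A] + b²·Var[Z] + 2ab·Cov[A, Z] with a = 7, b = 4.7.
= 7²·6 + 4.7²·32.1 + 2·7·4.7·4.5
= 294 + 709.089 + 296.1 = 1299.189.

E[B] = 541.7, Var[B] = 1299.189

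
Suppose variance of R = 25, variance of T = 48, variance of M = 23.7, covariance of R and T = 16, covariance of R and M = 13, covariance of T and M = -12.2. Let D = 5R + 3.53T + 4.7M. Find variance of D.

variance of D = a²·variance of R + b²·variance of T + c²·variance of M + 2ab·covariance of R and T + 2ac·covariance of R and M + 2bc·covariance of T and M, with a = 5, b = 3.53, c = 4.7.
= 625 + 598.1232 + 523.533 + 564.8 + 611 + (-404.8204)
= 2517.6358.

variance of D = 2517.6358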